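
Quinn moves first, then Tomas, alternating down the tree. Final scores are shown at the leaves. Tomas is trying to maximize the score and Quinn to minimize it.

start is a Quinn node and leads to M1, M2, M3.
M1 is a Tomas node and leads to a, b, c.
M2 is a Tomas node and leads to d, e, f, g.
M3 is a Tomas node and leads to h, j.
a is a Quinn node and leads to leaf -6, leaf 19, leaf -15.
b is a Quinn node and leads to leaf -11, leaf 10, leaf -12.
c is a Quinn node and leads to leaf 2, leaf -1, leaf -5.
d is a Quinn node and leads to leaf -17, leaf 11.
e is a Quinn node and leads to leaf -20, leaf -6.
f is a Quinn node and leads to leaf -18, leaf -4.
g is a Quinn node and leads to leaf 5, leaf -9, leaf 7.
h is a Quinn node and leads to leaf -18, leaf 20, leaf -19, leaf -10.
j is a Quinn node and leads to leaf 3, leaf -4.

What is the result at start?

-9

a (Quinn): min(-6, 19, -15) = -15
b (Quinn): min(-11, 10, -12) = -12
c (Quinn): min(2, -1, -5) = -5
M1 (Tomas): max(-15, -12, -5) = -5
d (Quinn): min(-17, 11) = -17
e (Quinn): min(-20, -6) = -20
f (Quinn): min(-18, -4) = -18
g (Quinn): min(5, -9, 7) = -9
M2 (Tomas): max(-17, -20, -18, -9) = -9
h (Quinn): min(-18, 20, -19, -10) = -19
j (Quinn): min(3, -4) = -4
M3 (Tomas): max(-19, -4) = -4
start (Quinn): min(-5, -9, -4) = -9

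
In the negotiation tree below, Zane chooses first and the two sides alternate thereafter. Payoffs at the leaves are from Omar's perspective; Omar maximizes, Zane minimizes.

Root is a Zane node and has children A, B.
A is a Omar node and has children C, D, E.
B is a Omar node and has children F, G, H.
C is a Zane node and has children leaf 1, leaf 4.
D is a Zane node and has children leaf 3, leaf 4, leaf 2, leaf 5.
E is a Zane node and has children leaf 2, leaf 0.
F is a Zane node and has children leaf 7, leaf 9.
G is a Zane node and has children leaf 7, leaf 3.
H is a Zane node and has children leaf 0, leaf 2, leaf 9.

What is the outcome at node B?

7

F (Zane): min(7, 9) = 7
G (Zane): min(7, 3) = 3
H (Zane): min(0, 2, 9) = 0
B (Omar): max(7, 3, 0) = 7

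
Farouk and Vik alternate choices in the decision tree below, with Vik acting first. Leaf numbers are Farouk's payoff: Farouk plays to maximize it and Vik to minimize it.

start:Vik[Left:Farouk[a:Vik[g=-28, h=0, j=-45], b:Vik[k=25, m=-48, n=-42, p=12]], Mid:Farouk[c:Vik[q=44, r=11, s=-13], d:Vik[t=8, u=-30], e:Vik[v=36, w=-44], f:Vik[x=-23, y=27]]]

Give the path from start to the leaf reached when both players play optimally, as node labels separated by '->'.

a (Vik): min(-28, 0, -45) = -45
b (Vik): min(25, -48, -42, 12) = -48
Left (Farouk): max(-45, -48) = -45
c (Vik): min(44, 11, -13) = -13
d (Vik): min(8, -30) = -30
e (Vik): min(36, -44) = -44
f (Vik): min(-23, 27) = -23
Mid (Farouk): max(-13, -30, -44, -23) = -13
start (Vik): min(-45, -13) = -45
At start, Vik picks Left (lowest: -45).
At Left, Farouk picks a (highest: -45).
At a, Vik picks j (lowest: -45).
Terminal value -45.

start -> Left -> a -> j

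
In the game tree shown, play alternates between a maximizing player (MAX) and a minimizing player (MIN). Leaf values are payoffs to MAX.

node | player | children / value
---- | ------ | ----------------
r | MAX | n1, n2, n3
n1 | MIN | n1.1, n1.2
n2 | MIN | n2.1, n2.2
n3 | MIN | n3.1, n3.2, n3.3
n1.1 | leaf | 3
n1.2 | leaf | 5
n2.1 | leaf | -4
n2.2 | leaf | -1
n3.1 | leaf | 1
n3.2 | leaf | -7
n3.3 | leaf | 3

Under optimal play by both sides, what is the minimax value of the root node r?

n1 (MIN): min(3, 5) = 3
n2 (MIN): min(-4, -1) = -4
n3 (MIN): min(1, -7, 3) = -7
r (MAX): max(3, -4, -7) = 3

3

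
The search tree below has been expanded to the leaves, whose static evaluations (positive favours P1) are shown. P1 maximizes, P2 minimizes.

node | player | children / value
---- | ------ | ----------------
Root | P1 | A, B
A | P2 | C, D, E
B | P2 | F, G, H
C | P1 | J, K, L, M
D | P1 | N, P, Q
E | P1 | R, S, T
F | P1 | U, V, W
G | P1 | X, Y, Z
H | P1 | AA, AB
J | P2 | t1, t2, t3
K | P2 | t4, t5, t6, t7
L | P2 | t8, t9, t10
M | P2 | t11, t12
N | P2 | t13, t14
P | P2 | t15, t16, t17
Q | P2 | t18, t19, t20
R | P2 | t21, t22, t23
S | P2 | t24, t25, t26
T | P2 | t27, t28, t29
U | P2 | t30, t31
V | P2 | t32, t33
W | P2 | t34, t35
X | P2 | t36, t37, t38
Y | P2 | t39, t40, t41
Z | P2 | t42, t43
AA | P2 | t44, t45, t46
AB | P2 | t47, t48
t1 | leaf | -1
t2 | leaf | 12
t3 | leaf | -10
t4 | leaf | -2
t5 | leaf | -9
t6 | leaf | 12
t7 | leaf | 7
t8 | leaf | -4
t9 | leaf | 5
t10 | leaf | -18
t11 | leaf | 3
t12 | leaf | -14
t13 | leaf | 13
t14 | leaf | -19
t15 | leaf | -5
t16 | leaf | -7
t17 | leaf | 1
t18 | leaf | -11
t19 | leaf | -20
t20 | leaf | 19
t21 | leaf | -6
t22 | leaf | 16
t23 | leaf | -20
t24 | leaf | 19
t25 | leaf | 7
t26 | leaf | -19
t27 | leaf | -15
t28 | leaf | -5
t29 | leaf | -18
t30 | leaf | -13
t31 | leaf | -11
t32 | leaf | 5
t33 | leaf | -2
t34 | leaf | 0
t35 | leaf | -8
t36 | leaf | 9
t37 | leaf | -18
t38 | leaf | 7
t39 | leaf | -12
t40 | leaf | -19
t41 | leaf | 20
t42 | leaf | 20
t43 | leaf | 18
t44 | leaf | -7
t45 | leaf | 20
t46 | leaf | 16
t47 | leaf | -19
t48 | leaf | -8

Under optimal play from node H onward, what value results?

AA (P2): min(-7, 20, 16) = -7
AB (P2): min(-19, -8) = -19
H (P1): max(-7, -19) = -7

-7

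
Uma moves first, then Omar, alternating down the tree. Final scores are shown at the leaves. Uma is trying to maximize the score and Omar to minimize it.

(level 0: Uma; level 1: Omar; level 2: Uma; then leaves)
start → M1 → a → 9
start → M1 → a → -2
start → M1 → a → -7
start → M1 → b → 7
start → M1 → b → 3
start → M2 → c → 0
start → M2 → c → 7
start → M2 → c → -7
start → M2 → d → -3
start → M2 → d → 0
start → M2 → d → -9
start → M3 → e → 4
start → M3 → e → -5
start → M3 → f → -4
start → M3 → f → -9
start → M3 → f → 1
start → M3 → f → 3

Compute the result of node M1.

7

a (Uma): max(9, -2, -7) = 9
b (Uma): max(7, 3) = 7
M1 (Omar): min(9, 7) = 7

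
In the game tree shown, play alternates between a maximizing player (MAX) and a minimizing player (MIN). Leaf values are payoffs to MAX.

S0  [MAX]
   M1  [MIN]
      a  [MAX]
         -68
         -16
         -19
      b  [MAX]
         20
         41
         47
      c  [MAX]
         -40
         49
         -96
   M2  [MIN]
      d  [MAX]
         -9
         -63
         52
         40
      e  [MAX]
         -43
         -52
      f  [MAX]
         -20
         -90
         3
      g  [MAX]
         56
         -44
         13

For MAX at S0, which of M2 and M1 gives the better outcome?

M1

d (MAX): max(-9, -63, 52, 40) = 52
e (MAX): max(-43, -52) = -43
f (MAX): max(-20, -90, 3) = 3
g (MAX): max(56, -44, 13) = 56
M2 (MIN): min(52, -43, 3, 56) = -43
a (MAX): max(-68, -16, -19) = -16
b (MAX): max(20, 41, 47) = 47
c (MAX): max(-40, 49, -96) = 49
M1 (MIN): min(-16, 47, 49) = -16
MAX prefers the higher value; M2=-43, M1=-16. M1 is better since -16 > -43.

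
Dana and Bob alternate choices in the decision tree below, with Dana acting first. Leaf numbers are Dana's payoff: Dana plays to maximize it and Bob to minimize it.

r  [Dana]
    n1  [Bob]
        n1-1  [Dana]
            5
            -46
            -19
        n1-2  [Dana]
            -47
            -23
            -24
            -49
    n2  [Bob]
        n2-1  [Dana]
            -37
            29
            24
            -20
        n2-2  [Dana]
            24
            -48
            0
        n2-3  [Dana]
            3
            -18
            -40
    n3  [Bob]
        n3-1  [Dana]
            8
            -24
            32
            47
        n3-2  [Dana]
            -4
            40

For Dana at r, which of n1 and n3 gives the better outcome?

n1-1 (Dana): max(5, -46, -19) = 5
n1-2 (Dana): max(-47, -23, -24, -49) = -23
n1 (Bob): min(5, -23) = -23
n3-1 (Dana): max(8, -24, 32, 47) = 47
n3-2 (Dana): max(-4, 40) = 40
n3 (Bob): min(47, 40) = 40
Dana prefers the higher value; n1=-23, n3=40. n3 is better since 40 > -23.

n3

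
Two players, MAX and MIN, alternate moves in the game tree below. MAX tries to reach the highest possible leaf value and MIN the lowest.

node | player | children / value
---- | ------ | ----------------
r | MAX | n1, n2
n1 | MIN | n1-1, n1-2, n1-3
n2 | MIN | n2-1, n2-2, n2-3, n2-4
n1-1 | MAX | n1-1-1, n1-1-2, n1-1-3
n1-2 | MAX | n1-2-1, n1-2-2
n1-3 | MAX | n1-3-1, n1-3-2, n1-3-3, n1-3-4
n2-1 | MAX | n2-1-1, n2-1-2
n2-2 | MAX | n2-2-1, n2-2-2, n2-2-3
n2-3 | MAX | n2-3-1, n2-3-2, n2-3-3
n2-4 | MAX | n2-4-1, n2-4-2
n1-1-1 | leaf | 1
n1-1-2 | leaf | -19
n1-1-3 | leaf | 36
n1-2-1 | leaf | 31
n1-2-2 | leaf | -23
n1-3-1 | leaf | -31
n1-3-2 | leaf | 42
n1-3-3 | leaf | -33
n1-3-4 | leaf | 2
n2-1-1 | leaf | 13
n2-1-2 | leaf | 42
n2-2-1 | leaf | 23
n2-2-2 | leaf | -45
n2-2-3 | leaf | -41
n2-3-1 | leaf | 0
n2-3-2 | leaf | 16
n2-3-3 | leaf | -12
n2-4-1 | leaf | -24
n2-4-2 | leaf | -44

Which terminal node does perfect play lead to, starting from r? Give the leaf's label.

n1-2-1

n1-1 (MAX): max(1, -19, 36) = 36
n1-2 (MAX): max(31, -23) = 31
n1-3 (MAX): max(-31, 42, -33, 2) = 42
n1 (MIN): min(36, 31, 42) = 31
n2-1 (MAX): max(13, 42) = 42
n2-2 (MAX): max(23, -45, -41) = 23
n2-3 (MAX): max(0, 16, -12) = 16
n2-4 (MAX): max(-24, -44) = -24
n2 (MIN): min(42, 23, 16, -24) = -24
r (MAX): max(31, -24) = 31
At r, MAX picks n1 (highest: 31).
At n1, MIN picks n1-2 (lowest: 31).
At n1-2, MAX picks n1-2-1 (highest: 31).
Terminal value 31.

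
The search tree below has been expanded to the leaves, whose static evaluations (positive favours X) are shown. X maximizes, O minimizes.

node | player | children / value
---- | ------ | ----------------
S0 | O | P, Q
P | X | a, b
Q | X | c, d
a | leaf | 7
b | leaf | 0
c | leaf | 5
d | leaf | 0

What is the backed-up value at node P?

7

P (X): max(7, 0) = 7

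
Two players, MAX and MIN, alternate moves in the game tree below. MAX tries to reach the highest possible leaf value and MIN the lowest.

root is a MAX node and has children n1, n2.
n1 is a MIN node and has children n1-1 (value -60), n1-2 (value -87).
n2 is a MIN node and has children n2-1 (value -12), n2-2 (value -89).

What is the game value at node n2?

n2 (MIN): min(-12, -89) = -89

-89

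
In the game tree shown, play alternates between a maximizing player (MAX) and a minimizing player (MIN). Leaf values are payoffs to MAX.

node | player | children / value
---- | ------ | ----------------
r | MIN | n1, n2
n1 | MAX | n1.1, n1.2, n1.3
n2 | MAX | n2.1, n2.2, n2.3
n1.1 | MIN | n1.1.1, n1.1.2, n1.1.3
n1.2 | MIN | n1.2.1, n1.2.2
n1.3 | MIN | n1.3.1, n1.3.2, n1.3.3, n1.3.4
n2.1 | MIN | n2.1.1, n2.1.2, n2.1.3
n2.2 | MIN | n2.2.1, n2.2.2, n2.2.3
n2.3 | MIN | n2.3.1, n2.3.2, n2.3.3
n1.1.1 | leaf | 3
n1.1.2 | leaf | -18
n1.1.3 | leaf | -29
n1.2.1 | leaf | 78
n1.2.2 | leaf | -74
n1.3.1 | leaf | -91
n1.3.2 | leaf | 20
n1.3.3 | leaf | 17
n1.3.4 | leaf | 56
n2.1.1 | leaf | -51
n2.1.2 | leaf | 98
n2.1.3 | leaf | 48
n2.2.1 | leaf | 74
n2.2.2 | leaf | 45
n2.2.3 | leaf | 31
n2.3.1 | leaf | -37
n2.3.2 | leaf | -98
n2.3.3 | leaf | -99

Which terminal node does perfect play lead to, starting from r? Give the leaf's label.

n1.1 (MIN): min(3, -18, -29) = -29
n1.2 (MIN): min(78, -74) = -74
n1.3 (MIN): min(-91, 20, 17, 56) = -91
n1 (MAX): max(-29, -74, -91) = -29
n2.1 (MIN): min(-51, 98, 48) = -51
n2.2 (MIN): min(74, 45, 31) = 31
n2.3 (MIN): min(-37, -98, -99) = -99
n2 (MAX): max(-51, 31, -99) = 31
r (MIN): min(-29, 31) = -29
At r, MIN picks n1 (lowest: -29).
At n1, MAX picks n1.1 (highest: -29).
At n1.1, MIN picks n1.1.3 (lowest: -29).
Terminal value -29.

n1.1.3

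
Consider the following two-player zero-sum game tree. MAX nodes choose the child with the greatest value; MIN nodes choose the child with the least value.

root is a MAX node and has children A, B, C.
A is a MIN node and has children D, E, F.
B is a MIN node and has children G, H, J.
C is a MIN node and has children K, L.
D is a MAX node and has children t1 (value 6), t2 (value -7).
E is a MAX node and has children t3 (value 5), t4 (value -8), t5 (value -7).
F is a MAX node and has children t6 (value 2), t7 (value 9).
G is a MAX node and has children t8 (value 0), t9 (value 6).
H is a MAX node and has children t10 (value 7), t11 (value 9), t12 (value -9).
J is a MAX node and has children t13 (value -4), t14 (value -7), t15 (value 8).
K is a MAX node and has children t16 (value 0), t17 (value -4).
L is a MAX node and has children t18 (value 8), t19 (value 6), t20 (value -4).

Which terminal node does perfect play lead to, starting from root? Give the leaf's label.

D (MAX): max(6, -7) = 6
E (MAX): max(5, -8, -7) = 5
F (MAX): max(2, 9) = 9
A (MIN): min(6, 5, 9) = 5
G (MAX): max(0, 6) = 6
H (MAX): max(7, 9, -9) = 9
J (MAX): max(-4, -7, 8) = 8
B (MIN): min(6, 9, 8) = 6
K (MAX): max(0, -4) = 0
L (MAX): max(8, 6, -4) = 8
C (MIN): min(0, 8) = 0
root (MAX): max(5, 6, 0) = 6
At root, MAX picks B (highest: 6).
At B, MIN picks G (lowest: 6).
At G, MAX picks t9 (highest: 6).
Terminal value 6.

t9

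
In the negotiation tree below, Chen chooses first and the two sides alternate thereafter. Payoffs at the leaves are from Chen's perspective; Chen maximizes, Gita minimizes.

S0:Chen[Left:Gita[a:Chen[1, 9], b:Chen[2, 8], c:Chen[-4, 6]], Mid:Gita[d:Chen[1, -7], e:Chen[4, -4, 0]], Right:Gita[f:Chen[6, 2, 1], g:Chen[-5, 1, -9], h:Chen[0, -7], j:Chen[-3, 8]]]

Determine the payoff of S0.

a (Chen): max(1, 9) = 9
b (Chen): max(2, 8) = 8
c (Chen): max(-4, 6) = 6
Left (Gita): min(9, 8, 6) = 6
d (Chen): max(1, -7) = 1
e (Chen): max(4, -4, 0) = 4
Mid (Gita): min(1, 4) = 1
f (Chen): max(6, 2, 1) = 6
g (Chen): max(-5, 1, -9) = 1
h (Chen): max(0, -7) = 0
j (Chen): max(-3, 8) = 8
Right (Gita): min(6, 1, 0, 8) = 0
S0 (Chen): max(6, 1, 0) = 6

6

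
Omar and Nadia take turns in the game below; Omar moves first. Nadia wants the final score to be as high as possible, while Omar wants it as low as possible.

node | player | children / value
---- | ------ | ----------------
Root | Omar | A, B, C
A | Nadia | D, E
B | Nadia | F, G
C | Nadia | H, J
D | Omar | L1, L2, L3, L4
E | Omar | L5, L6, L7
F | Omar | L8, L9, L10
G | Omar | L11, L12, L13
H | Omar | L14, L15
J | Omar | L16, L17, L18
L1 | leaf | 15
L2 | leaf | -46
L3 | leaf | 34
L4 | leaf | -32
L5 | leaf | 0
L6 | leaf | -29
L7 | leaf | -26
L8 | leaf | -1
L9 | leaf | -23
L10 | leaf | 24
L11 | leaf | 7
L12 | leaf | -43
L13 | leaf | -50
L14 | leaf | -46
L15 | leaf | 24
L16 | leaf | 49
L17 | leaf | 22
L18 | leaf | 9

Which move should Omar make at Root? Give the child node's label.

D (Omar): min(15, -46, 34, -32) = -46
E (Omar): min(0, -29, -26) = -29
A (Nadia): max(-46, -29) = -29
F (Omar): min(-1, -23, 24) = -23
G (Omar): min(7, -43, -50) = -50
B (Nadia): max(-23, -50) = -23
H (Omar): min(-46, 24) = -46
J (Omar): min(49, 22, 9) = 9
C (Nadia): max(-46, 9) = 9
Root (Omar): min(-29, -23, 9) = -29
Omar at Root wants the lowest of {A=-29, B=-23, C=9}, so chooses A.

A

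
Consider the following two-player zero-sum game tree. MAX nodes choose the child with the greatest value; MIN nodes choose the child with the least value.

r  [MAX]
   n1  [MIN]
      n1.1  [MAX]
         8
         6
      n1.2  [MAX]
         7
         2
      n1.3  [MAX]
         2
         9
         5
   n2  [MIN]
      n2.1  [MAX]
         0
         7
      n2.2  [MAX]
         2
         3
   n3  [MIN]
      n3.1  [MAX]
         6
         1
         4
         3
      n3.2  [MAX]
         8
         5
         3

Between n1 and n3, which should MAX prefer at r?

n1

n1.1 (MAX): max(8, 6) = 8
n1.2 (MAX): max(7, 2) = 7
n1.3 (MAX): max(2, 9, 5) = 9
n1 (MIN): min(8, 7, 9) = 7
n3.1 (MAX): max(6, 1, 4, 3) = 6
n3.2 (MAX): max(8, 5, 3) = 8
n3 (MIN): min(6, 8) = 6
MAX prefers the higher value; n1=7, n3=6. n1 is better since 7 > 6.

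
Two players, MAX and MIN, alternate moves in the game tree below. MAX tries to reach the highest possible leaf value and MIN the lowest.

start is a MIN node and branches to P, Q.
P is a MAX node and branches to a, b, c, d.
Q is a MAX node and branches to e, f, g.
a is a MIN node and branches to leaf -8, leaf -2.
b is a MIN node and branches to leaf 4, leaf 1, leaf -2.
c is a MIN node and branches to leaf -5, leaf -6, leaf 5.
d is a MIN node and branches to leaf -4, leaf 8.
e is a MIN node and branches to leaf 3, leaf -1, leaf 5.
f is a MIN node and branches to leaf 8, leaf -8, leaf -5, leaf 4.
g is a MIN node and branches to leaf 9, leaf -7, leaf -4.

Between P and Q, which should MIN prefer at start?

a (MIN): min(-8, -2) = -8
b (MIN): min(4, 1, -2) = -2
c (MIN): min(-5, -6, 5) = -6
d (MIN): min(-4, 8) = -4
P (MAX): max(-8, -2, -6, -4) = -2
e (MIN): min(3, -1, 5) = -1
f (MIN): min(8, -8, -5, 4) = -8
g (MIN): min(9, -7, -4) = -7
Q (MAX): max(-1, -8, -7) = -1
MIN prefers the lower value; P=-2, Q=-1. P is better since -2 < -1.

P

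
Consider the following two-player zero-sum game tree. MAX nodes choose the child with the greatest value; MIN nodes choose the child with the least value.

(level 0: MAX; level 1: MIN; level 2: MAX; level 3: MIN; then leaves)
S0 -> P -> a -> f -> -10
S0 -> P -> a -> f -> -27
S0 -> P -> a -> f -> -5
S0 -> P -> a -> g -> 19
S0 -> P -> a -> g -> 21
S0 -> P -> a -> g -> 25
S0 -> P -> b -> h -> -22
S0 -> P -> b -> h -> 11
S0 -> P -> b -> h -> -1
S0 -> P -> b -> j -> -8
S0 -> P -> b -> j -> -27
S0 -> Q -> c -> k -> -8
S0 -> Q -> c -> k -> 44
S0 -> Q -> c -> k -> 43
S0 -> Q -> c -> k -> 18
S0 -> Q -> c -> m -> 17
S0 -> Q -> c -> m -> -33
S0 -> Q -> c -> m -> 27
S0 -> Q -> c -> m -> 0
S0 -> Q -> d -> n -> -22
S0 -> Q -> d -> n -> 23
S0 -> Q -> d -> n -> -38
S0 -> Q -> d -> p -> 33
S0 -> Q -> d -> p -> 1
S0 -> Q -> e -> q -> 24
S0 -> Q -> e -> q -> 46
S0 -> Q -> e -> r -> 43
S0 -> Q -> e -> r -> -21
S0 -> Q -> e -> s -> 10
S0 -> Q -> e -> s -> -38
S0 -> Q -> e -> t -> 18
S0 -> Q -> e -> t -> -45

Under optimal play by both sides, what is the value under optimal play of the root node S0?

-8

f (MIN): min(-10, -27, -5) = -27
g (MIN): min(19, 21, 25) = 19
a (MAX): max(-27, 19) = 19
h (MIN): min(-22, 11, -1) = -22
j (MIN): min(-8, -27) = -27
b (MAX): max(-22, -27) = -22
P (MIN): min(19, -22) = -22
k (MIN): min(-8, 44, 43, 18) = -8
m (MIN): min(17, -33, 27, 0) = -33
c (MAX): max(-8, -33) = -8
n (MIN): min(-22, 23, -38) = -38
p (MIN): min(33, 1) = 1
d (MAX): max(-38, 1) = 1
q (MIN): min(24, 46) = 24
r (MIN): min(43, -21) = -21
s (MIN): min(10, -38) = -38
t (MIN): min(18, -45) = -45
e (MAX): max(24, -21, -38, -45) = 24
Q (MIN): min(-8, 1, 24) = -8
S0 (MAX): max(-22, -8) = -8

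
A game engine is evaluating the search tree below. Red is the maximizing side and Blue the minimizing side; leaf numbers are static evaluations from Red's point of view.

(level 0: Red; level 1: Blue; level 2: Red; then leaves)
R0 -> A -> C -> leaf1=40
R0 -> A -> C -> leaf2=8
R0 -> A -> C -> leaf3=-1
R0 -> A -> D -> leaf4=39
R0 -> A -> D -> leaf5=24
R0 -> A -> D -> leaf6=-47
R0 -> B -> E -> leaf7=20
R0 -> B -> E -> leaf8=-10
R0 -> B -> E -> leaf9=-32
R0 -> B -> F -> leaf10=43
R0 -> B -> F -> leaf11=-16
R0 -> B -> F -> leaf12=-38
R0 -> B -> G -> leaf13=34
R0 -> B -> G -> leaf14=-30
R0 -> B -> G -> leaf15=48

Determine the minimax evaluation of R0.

C (Red): max(40, 8, -1) = 40
D (Red): max(39, 24, -47) = 39
A (Blue): min(40, 39) = 39
E (Red): max(20, -10, -32) = 20
F (Red): max(43, -16, -38) = 43
G (Red): max(34, -30, 48) = 48
B (Blue): min(20, 43, 48) = 20
R0 (Red): max(39, 20) = 39

39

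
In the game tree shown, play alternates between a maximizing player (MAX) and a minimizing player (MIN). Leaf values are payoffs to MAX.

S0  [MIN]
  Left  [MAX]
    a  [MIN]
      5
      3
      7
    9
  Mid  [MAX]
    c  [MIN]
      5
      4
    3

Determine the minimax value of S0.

4

a (MIN): min(5, 3, 7) = 3
Left (MAX): max(3, 9) = 9
c (MIN): min(5, 4) = 4
Mid (MAX): max(4, 3) = 4
S0 (MIN): min(9, 4) = 4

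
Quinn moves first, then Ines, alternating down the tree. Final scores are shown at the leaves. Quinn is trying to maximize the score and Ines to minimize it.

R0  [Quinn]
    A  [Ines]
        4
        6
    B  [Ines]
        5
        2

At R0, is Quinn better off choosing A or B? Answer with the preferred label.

A (Ines): min(4, 6) = 4
B (Ines): min(5, 2) = 2
Quinn prefers the higher value; A=4, B=2. A is better since 4 > 2.

A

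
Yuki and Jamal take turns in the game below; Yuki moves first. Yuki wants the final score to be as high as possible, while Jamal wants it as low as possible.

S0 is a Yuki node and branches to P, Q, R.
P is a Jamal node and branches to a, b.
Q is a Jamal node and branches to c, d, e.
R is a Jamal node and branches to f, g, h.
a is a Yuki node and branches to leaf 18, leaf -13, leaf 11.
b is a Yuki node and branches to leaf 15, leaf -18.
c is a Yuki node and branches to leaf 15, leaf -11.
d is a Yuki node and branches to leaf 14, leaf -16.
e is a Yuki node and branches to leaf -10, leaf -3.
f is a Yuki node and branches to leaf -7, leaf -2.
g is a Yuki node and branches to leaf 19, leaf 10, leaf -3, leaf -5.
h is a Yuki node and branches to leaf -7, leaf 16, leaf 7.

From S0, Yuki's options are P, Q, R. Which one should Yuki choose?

P

a (Yuki): max(18, -13, 11) = 18
b (Yuki): max(15, -18) = 15
P (Jamal): min(18, 15) = 15
c (Yuki): max(15, -11) = 15
d (Yuki): max(14, -16) = 14
e (Yuki): max(-10, -3) = -3
Q (Jamal): min(15, 14, -3) = -3
f (Yuki): max(-7, -2) = -2
g (Yuki): max(19, 10, -3, -5) = 19
h (Yuki): max(-7, 16, 7) = 16
R (Jamal): min(-2, 19, 16) = -2
S0 (Yuki): max(15, -3, -2) = 15
Yuki at S0 wants the highest of {P=15, Q=-3, R=-2}, so chooses P.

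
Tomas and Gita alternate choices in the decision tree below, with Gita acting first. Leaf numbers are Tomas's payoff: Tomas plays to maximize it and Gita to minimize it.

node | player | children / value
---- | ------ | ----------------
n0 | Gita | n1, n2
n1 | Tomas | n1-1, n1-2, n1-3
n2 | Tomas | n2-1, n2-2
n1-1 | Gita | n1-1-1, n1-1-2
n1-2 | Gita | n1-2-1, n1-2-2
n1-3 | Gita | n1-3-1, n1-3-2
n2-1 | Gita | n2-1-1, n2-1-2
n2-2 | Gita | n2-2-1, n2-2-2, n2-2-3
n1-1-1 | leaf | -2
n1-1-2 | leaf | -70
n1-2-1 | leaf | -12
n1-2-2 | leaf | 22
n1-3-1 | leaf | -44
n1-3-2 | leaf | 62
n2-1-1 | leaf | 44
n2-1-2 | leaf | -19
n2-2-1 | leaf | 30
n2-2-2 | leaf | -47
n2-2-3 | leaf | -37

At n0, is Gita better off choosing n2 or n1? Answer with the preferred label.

n2-1 (Gita): min(44, -19) = -19
n2-2 (Gita): min(30, -47, -37) = -47
n2 (Tomas): max(-19, -47) = -19
n1-1 (Gita): min(-2, -70) = -70
n1-2 (Gita): min(-12, 22) = -12
n1-3 (Gita): min(-44, 62) = -44
n1 (Tomas): max(-70, -12, -44) = -12
Gita prefers the lower value; n2=-19, n1=-12. n2 is better since -19 < -12.

n2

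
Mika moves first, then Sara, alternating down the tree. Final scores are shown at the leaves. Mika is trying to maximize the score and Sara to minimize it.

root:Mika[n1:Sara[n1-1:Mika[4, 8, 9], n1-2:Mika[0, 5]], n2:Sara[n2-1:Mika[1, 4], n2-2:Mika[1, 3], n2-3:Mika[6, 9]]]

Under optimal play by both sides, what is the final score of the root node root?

5

n1-1 (Mika): max(4, 8, 9) = 9
n1-2 (Mika): max(0, 5) = 5
n1 (Sara): min(9, 5) = 5
n2-1 (Mika): max(1, 4) = 4
n2-2 (Mika): max(1, 3) = 3
n2-3 (Mika): max(6, 9) = 9
n2 (Sara): min(4, 3, 9) = 3
root (Mika): max(5, 3) = 5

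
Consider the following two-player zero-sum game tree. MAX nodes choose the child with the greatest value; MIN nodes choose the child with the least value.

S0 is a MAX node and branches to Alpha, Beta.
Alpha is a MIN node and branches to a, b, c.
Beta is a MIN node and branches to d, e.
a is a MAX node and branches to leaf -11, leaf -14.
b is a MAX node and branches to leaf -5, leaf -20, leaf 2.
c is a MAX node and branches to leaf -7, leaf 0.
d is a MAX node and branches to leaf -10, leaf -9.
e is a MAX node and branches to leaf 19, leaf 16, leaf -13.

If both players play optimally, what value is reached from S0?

-9

a (MAX): max(-11, -14) = -11
b (MAX): max(-5, -20, 2) = 2
c (MAX): max(-7, 0) = 0
Alpha (MIN): min(-11, 2, 0) = -11
d (MAX): max(-10, -9) = -9
e (MAX): max(19, 16, -13) = 19
Beta (MIN): min(-9, 19) = -9
S0 (MAX): max(-11, -9) = -9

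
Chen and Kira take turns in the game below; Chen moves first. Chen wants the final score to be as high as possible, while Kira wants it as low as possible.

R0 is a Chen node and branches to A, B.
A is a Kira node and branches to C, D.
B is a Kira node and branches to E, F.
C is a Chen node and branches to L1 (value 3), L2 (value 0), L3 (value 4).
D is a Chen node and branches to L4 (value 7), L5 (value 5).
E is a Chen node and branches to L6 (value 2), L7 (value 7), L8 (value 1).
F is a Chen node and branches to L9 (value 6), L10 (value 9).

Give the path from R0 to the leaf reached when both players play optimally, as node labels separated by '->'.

C (Chen): max(3, 0, 4) = 4
D (Chen): max(7, 5) = 7
A (Kira): min(4, 7) = 4
E (Chen): max(2, 7, 1) = 7
F (Chen): max(6, 9) = 9
B (Kira): min(7, 9) = 7
R0 (Chen): max(4, 7) = 7
At R0, Chen picks B (highest: 7).
At B, Kira picks E (lowest: 7).
At E, Chen picks L7 (highest: 7).
Terminal value 7.

R0 -> B -> E -> L7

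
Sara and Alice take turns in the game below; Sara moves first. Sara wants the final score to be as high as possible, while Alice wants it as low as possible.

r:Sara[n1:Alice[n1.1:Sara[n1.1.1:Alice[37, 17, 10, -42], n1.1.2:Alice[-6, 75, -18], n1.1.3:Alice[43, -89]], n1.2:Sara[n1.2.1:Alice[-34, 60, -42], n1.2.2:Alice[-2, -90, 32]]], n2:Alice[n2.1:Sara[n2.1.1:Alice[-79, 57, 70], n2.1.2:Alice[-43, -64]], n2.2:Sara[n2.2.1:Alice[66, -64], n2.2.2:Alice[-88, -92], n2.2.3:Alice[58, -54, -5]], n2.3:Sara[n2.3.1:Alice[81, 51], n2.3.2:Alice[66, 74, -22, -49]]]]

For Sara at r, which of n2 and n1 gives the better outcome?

n2.1.1 (Alice): min(-79, 57, 70) = -79
n2.1.2 (Alice): min(-43, -64) = -64
n2.1 (Sara): max(-79, -64) = -64
n2.2.1 (Alice): min(66, -64) = -64
n2.2.2 (Alice): min(-88, -92) = -92
n2.2.3 (Alice): min(58, -54, -5) = -54
n2.2 (Sara): max(-64, -92, -54) = -54
n2.3.1 (Alice): min(81, 51) = 51
n2.3.2 (Alice): min(66, 74, -22, -49) = -49
n2.3 (Sara): max(51, -49) = 51
n2 (Alice): min(-64, -54, 51) = -64
n1.1.1 (Alice): min(37, 17, 10, -42) = -42
n1.1.2 (Alice): min(-6, 75, -18) = -18
n1.1.3 (Alice): min(43, -89) = -89
n1.1 (Sara): max(-42, -18, -89) = -18
n1.2.1 (Alice): min(-34, 60, -42) = -42
n1.2.2 (Alice): min(-2, -90, 32) = -90
n1.2 (Sara): max(-42, -90) = -42
n1 (Alice): min(-18, -42) = -42
Sara prefers the higher value; n2=-64, n1=-42. n1 is better since -42 > -64.

n1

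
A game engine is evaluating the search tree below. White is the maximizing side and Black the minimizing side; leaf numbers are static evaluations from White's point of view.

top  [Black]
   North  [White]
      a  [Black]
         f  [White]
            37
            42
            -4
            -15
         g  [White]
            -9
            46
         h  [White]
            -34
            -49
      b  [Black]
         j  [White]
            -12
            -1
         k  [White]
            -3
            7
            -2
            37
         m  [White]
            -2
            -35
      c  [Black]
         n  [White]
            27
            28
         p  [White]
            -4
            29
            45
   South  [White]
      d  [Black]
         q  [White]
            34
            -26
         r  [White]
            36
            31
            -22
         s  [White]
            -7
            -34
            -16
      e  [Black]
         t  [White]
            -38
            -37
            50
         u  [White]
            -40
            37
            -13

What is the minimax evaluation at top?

f (White): max(37, 42, -4, -15) = 42
g (White): max(-9, 46) = 46
h (White): max(-34, -49) = -34
a (Black): min(42, 46, -34) = -34
j (White): max(-12, -1) = -1
k (White): max(-3, 7, -2, 37) = 37
m (White): max(-2, -35) = -2
b (Black): min(-1, 37, -2) = -2
n (White): max(27, 28) = 28
p (White): max(-4, 29, 45) = 45
c (Black): min(28, 45) = 28
North (White): max(-34, -2, 28) = 28
q (White): max(34, -26) = 34
r (White): max(36, 31, -22) = 36
s (White): max(-7, -34, -16) = -7
d (Black): min(34, 36, -7) = -7
t (White): max(-38, -37, 50) = 50
u (White): max(-40, 37, -13) = 37
e (Black): min(50, 37) = 37
South (White): max(-7, 37) = 37
top (Black): min(28, 37) = 28

28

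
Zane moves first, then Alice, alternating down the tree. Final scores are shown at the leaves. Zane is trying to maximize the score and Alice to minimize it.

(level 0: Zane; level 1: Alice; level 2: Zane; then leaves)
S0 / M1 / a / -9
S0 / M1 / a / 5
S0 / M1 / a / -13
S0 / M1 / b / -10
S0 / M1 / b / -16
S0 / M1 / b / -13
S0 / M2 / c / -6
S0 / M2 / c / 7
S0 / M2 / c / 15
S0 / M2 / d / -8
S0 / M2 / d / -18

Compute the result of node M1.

-10

a (Zane): max(-9, 5, -13) = 5
b (Zane): max(-10, -16, -13) = -10
M1 (Alice): min(5, -10) = -10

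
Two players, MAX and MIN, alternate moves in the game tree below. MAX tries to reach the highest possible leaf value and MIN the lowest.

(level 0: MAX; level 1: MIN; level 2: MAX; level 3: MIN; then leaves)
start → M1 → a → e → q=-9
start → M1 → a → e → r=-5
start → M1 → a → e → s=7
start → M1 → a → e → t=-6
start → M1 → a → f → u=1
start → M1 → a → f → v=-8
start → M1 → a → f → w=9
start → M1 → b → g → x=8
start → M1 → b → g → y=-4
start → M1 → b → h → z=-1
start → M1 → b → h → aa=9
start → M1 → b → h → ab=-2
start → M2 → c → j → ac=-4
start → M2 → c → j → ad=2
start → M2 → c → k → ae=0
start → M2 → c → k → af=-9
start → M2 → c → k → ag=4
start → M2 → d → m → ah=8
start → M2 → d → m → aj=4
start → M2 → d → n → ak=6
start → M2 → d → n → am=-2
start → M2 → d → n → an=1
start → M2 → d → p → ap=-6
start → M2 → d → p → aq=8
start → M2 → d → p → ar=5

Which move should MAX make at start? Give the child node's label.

M2

e (MIN): min(-9, -5, 7, -6) = -9
f (MIN): min(1, -8, 9) = -8
a (MAX): max(-9, -8) = -8
g (MIN): min(8, -4) = -4
h (MIN): min(-1, 9, -2) = -2
b (MAX): max(-4, -2) = -2
M1 (MIN): min(-8, -2) = -8
j (MIN): min(-4, 2) = -4
k (MIN): min(0, -9, 4) = -9
c (MAX): max(-4, -9) = -4
m (MIN): min(8, 4) = 4
n (MIN): min(6, -2, 1) = -2
p (MIN): min(-6, 8, 5) = -6
d (MAX): max(4, -2, -6) = 4
M2 (MIN): min(-4, 4) = -4
start (MAX): max(-8, -4) = -4
MAX at start wants the highest of {M1=-8, M2=-4}, so chooses M2.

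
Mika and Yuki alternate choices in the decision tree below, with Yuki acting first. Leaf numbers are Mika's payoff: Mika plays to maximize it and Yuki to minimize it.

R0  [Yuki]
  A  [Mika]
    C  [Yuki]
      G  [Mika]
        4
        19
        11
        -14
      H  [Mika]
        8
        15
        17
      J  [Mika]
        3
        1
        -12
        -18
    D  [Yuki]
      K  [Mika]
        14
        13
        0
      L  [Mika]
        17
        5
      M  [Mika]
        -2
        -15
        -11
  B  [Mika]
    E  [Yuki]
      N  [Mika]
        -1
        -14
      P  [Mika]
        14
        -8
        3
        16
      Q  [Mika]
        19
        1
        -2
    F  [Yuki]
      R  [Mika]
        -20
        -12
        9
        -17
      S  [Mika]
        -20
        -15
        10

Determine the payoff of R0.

3

G (Mika): max(4, 19, 11, -14) = 19
H (Mika): max(8, 15, 17) = 17
J (Mika): max(3, 1, -12, -18) = 3
C (Yuki): min(19, 17, 3) = 3
K (Mika): max(14, 13, 0) = 14
L (Mika): max(17, 5) = 17
M (Mika): max(-2, -15, -11) = -2
D (Yuki): min(14, 17, -2) = -2
A (Mika): max(3, -2) = 3
N (Mika): max(-1, -14) = -1
P (Mika): max(14, -8, 3, 16) = 16
Q (Mika): max(19, 1, -2) = 19
E (Yuki): min(-1, 16, 19) = -1
R (Mika): max(-20, -12, 9, -17) = 9
S (Mika): max(-20, -15, 10) = 10
F (Yuki): min(9, 10) = 9
B (Mika): max(-1, 9) = 9
R0 (Yuki): min(3, 9) = 3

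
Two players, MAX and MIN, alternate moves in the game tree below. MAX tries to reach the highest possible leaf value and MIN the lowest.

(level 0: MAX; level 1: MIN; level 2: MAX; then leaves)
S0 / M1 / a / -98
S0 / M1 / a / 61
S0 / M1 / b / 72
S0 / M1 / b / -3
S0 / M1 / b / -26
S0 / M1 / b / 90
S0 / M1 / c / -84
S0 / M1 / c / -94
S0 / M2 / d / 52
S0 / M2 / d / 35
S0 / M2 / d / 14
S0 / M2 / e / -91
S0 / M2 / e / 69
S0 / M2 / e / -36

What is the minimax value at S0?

a (MAX): max(-98, 61) = 61
b (MAX): max(72, -3, -26, 90) = 90
c (MAX): max(-84, -94) = -84
M1 (MIN): min(61, 90, -84) = -84
d (MAX): max(52, 35, 14) = 52
e (MAX): max(-91, 69, -36) = 69
M2 (MIN): min(52, 69) = 52
S0 (MAX): max(-84, 52) = 52

52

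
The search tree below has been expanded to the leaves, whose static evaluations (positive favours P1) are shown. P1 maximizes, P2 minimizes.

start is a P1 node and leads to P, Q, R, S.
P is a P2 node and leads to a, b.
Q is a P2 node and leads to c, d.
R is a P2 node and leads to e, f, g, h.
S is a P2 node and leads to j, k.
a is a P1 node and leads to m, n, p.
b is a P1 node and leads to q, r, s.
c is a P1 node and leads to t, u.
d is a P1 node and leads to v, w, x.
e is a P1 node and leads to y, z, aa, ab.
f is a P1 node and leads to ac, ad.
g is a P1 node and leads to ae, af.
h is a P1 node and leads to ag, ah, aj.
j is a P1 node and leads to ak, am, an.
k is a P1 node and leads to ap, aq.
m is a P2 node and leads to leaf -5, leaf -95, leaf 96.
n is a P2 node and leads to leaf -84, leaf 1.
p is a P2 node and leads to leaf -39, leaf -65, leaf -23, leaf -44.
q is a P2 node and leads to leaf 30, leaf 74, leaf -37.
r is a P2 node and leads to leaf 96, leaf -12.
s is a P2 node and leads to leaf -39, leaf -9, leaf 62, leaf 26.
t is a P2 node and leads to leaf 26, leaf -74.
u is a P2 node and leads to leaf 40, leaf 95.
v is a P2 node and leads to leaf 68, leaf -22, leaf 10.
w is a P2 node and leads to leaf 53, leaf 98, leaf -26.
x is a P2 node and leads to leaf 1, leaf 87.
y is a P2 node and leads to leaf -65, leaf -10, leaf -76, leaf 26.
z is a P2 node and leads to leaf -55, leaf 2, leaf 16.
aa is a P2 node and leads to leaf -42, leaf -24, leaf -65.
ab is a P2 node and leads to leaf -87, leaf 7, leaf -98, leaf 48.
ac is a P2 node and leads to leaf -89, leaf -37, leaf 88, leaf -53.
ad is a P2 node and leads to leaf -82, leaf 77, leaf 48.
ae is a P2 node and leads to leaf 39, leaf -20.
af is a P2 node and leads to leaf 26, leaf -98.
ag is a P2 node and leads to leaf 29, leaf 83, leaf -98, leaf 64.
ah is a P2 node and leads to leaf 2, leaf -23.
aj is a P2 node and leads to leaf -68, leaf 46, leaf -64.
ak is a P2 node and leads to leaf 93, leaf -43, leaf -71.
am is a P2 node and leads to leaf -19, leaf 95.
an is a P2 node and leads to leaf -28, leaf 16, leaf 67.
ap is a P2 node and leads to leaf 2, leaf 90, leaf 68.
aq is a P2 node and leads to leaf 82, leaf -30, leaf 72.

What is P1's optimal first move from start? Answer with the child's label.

Q

m (P2): min(-5, -95, 96) = -95
n (P2): min(-84, 1) = -84
p (P2): min(-39, -65, -23, -44) = -65
a (P1): max(-95, -84, -65) = -65
q (P2): min(30, 74, -37) = -37
r (P2): min(96, -12) = -12
s (P2): min(-39, -9, 62, 26) = -39
b (P1): max(-37, -12, -39) = -12
P (P2): min(-65, -12) = -65
t (P2): min(26, -74) = -74
u (P2): min(40, 95) = 40
c (P1): max(-74, 40) = 40
v (P2): min(68, -22, 10) = -22
w (P2): min(53, 98, -26) = -26
x (P2): min(1, 87) = 1
d (P1): max(-22, -26, 1) = 1
Q (P2): min(40, 1) = 1
y (P2): min(-65, -10, -76, 26) = -76
z (P2): min(-55, 2, 16) = -55
aa (P2): min(-42, -24, -65) = -65
ab (P2): min(-87, 7, -98, 48) = -98
e (P1): max(-76, -55, -65, -98) = -55
ac (P2): min(-89, -37, 88, -53) = -89
ad (P2): min(-82, 77, 48) = -82
f (P1): max(-89, -82) = -82
ae (P2): min(39, -20) = -20
af (P2): min(26, -98) = -98
g (P1): max(-20, -98) = -20
ag (P2): min(29, 83, -98, 64) = -98
ah (P2): min(2, -23) = -23
aj (P2): min(-68, 46, -64) = -68
h (P1): max(-98, -23, -68) = -23
R (P2): min(-55, -82, -20, -23) = -82
ak (P2): min(93, -43, -71) = -71
am (P2): min(-19, 95) = -19
an (P2): min(-28, 16, 67) = -28
j (P1): max(-71, -19, -28) = -19
ap (P2): min(2, 90, 68) = 2
aq (P2): min(82, -30, 72) = -30
k (P1): max(2, -30) = 2
S (P2): min(-19, 2) = -19
start (P1): max(-65, 1, -82, -19) = 1
P1 at start wants the highest of {P=-65, Q=1, R=-82, S=-19}, so chooses Q.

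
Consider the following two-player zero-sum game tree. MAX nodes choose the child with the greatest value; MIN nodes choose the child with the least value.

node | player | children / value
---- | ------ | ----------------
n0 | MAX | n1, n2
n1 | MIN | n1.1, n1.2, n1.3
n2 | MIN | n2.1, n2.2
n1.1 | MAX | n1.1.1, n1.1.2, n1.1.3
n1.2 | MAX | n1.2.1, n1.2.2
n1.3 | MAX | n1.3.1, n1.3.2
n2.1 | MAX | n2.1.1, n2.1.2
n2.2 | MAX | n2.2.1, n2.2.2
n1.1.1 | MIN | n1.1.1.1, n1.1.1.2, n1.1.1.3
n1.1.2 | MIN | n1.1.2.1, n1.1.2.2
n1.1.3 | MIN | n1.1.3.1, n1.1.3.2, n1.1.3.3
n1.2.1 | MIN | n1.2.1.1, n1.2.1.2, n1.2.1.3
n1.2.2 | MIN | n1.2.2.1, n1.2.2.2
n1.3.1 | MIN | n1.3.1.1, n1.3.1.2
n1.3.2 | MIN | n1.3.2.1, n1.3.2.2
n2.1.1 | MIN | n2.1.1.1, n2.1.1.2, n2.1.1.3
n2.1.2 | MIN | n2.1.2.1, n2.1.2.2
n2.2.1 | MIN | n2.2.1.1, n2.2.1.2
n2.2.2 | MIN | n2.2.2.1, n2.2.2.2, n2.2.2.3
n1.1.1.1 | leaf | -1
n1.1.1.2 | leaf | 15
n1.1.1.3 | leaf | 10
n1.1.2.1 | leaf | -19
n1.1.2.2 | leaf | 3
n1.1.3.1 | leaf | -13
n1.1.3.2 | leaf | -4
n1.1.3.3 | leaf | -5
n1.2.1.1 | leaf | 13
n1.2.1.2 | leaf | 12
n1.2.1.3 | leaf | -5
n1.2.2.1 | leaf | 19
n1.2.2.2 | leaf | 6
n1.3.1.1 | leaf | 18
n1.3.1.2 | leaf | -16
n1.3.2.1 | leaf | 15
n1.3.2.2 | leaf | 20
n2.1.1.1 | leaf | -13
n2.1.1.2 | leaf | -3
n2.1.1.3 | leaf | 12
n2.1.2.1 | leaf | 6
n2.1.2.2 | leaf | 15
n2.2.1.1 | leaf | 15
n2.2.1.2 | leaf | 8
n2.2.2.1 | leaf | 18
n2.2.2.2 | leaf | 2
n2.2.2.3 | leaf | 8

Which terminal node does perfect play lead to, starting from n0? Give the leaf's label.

n1.1.1 (MIN): min(-1, 15, 10) = -1
n1.1.2 (MIN): min(-19, 3) = -19
n1.1.3 (MIN): min(-13, -4, -5) = -13
n1.1 (MAX): max(-1, -19, -13) = -1
n1.2.1 (MIN): min(13, 12, -5) = -5
n1.2.2 (MIN): min(19, 6) = 6
n1.2 (MAX): max(-5, 6) = 6
n1.3.1 (MIN): min(18, -16) = -16
n1.3.2 (MIN): min(15, 20) = 15
n1.3 (MAX): max(-16, 15) = 15
n1 (MIN): min(-1, 6, 15) = -1
n2.1.1 (MIN): min(-13, -3, 12) = -13
n2.1.2 (MIN): min(6, 15) = 6
n2.1 (MAX): max(-13, 6) = 6
n2.2.1 (MIN): min(15, 8) = 8
n2.2.2 (MIN): min(18, 2, 8) = 2
n2.2 (MAX): max(8, 2) = 8
n2 (MIN): min(6, 8) = 6
n0 (MAX): max(-1, 6) = 6
At n0, MAX picks n2 (highest: 6).
At n2, MIN picks n2.1 (lowest: 6).
At n2.1, MAX picks n2.1.2 (highest: 6).
At n2.1.2, MIN picks n2.1.2.1 (lowest: 6).
Terminal value 6.

n2.1.2.1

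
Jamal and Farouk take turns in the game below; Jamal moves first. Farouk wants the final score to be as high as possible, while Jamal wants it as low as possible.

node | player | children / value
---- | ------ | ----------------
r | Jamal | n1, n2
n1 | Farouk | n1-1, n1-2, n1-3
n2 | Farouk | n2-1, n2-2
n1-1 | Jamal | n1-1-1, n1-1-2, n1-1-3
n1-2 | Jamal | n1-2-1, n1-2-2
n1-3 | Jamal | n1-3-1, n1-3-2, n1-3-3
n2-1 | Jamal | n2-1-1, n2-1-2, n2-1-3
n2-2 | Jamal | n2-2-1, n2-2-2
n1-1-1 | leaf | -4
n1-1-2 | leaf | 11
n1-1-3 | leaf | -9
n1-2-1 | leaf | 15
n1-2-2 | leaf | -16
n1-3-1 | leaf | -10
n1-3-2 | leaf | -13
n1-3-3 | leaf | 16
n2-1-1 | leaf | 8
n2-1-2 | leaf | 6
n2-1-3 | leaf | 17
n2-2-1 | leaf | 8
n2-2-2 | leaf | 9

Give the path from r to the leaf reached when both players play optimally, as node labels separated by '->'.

n1-1 (Jamal): min(-4, 11, -9) = -9
n1-2 (Jamal): min(15, -16) = -16
n1-3 (Jamal): min(-10, -13, 16) = -13
n1 (Farouk): max(-9, -16, -13) = -9
n2-1 (Jamal): min(8, 6, 17) = 6
n2-2 (Jamal): min(8, 9) = 8
n2 (Farouk): max(6, 8) = 8
r (Jamal): min(-9, 8) = -9
At r, Jamal picks n1 (lowest: -9).
At n1, Farouk picks n1-1 (highest: -9).
At n1-1, Jamal picks n1-1-3 (lowest: -9).
Terminal value -9.

r -> n1 -> n1-1 -> n1-1-3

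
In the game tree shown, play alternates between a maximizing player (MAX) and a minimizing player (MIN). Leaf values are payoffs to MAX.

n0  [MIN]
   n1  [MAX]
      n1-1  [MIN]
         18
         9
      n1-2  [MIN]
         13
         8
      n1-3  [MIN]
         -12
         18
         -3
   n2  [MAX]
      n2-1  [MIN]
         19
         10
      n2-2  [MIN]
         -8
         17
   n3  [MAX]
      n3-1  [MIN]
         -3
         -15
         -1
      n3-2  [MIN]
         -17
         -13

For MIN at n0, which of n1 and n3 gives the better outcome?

n3

n1-1 (MIN): min(18, 9) = 9
n1-2 (MIN): min(13, 8) = 8
n1-3 (MIN): min(-12, 18, -3) = -12
n1 (MAX): max(9, 8, -12) = 9
n3-1 (MIN): min(-3, -15, -1) = -15
n3-2 (MIN): min(-17, -13) = -17
n3 (MAX): max(-15, -17) = -15
MIN prefers the lower value; n1=9, n3=-15. n3 is better since -15 < 9.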